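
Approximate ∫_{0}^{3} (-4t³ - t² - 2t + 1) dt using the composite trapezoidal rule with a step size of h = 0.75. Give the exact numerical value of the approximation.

h = (3 − 0)/4 = 0.75.
Nodes t₀,…,t₄ = 0, 0.75, 1.5, 2.25, 3.
f(t) = -4t³ - t² - 2t + 1: f₀=1, f₁=-2.75, f₂=-17.75, f₃=-54.125, f₄=-122.
(h/2)·[f₀ + 2f₁ + 2f₂ + 2f₃ + f₄] = 0.375·(-270.25) = -101.34375.

-101.34375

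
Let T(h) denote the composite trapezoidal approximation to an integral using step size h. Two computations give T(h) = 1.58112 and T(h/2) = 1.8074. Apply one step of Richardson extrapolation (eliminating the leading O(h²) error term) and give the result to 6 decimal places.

R = (4·T(h/2) − T(h)) / 3 = (4·1.8074 − 1.58112)/3 = (5.64848)/3 = 1.882827.

1.882827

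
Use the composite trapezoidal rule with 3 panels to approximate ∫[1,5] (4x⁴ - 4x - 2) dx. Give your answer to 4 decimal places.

h = (5 − 1)/3 = 1.333333.
Nodes x₀,…,x₃ = 1, 2.333333, 3.666667, 5.
f(x) = 4x⁴ - 4x - 2: f₀=-2, f₁=107.234568, f₂=706.345679, f₃=2478.
(h/2)·[f₀ + 2f₁ + 2f₂ + f₃] = 0.666667·(4103.160494) = 2735.4403.

2735.4403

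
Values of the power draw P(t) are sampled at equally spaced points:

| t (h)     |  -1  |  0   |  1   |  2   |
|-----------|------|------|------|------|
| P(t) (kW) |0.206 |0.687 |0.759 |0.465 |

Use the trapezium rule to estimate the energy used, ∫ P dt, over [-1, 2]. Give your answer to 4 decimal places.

h = 1, n = 3.
(h/2)·[y₀ + 2y₁ + 2y₂ + y₃] = 0.5·(3.563) = 1.7815.

1.7815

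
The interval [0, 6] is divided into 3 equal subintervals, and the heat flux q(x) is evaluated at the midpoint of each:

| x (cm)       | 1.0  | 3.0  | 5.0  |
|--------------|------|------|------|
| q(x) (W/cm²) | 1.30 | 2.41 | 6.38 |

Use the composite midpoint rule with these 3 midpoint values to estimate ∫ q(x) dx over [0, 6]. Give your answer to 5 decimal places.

h = 2, n = 3.
h·[y(m₁) + y(m₂) + y(m₃)] = 2·(10.09) = 20.18000.

20.18000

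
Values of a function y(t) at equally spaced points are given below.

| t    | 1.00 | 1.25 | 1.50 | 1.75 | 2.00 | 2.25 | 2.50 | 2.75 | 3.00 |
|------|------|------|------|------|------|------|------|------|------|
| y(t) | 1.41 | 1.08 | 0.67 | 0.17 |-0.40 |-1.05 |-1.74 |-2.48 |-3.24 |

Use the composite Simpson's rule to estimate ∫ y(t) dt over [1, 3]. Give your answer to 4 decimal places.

-1.1575

h = 0.25, n = 8.
(h/3)·[y₀ + 4y₁ + 2y₂ + 4y₃ + 2y₄ + 4y₅ + 2y₆ + 4y₇ + y₈] = 0.083333·(-13.89) = -1.1575.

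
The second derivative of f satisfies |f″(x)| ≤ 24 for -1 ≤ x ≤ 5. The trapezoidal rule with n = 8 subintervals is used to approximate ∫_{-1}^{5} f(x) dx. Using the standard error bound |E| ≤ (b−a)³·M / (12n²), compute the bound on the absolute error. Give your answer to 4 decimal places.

|E| ≤ (6)³·24 / (12·8²) = 5184/768 = 6.7500.

6.7500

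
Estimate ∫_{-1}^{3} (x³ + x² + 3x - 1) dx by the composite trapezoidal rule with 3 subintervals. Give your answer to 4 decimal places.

h = (3 − (-1))/3 = 1.333333.
Nodes x₀,…,x₃ = -1, 0.333333, 1.666667, 3.
f(x) = x³ + x² + 3x - 1: f₀=-4, f₁=0.148148, f₂=11.407407, f₃=44.
(h/2)·[f₀ + 2f₁ + 2f₂ + f₃] = 0.666667·(63.111111) = 42.0741.

42.0741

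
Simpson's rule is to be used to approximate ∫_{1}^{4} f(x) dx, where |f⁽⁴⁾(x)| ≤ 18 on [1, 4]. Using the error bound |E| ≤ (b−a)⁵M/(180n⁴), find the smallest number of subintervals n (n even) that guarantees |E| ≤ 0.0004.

Need 4374/(180n⁴) ≤ 0.0004.
n⁴ ≥ 4374/(180·0.0004) = 60750 ⇒ n ≥ 15.6995, so the smallest even n is 16. (n must be even for Simpson's rule.)

16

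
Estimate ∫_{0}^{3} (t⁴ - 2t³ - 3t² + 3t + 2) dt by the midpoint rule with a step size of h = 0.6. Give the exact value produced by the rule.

h = (3 − 0)/5 = 0.6.
Midpoints m₁,…,m₅ = 0.3, 0.9, 1.5, 2.1, 2.7.
f(m₁)=2.5841, f(m₂)=1.4681, f(m₃)=-1.9375, f(m₄)=-4.0039, f(m₅)=2.0081.
h·[f(m₁) + f(m₂) + f(m₃) + f(m₄) + f(m₅)] = 0.6·(0.1189) = 0.07134.

0.07134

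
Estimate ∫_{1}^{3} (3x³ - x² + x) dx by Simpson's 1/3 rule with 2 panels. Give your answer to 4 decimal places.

h = (3 − 1)/2 = 1.
Nodes x₀,…,x₂ = 1, 2, 3.
f(x) = 3x³ - x² + x: f₀=3, f₁=22, f₂=75.
(h/3)·[f₀ + 4f₁ + f₂] = 0.333333·(166) = 55.3333.

55.3333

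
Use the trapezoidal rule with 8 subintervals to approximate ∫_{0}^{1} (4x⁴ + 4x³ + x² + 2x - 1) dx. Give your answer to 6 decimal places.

h = (1 − 0)/8 = 0.125.
Nodes x₀,…,x₈ = 0, 0.125, 0.25, 0.375, 0.5, 0.625, 0.75, 0.875, 1.
f(x) = 4x⁴ + 4x³ + x² + 2x - 1: f₀=-1, f₁=-0.7255859375, f₂=-0.359375, f₃=0.1806640625, f₄=1, f₅=2.2275390625, f₆=4.015625, f₇=6.5400390625, f₈=10.
(h/2)·[f₀ + 2f₁ + 2f₂ + 2f₃ + 2f₄ + 2f₅ + 2f₆ + 2f₇ + f₈] = 0.0625·(34.7578125) = 2.172363.

2.172363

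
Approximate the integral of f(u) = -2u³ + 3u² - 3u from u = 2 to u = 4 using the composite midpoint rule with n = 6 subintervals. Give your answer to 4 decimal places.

-81.7222

h = (4 − 2)/6 = 0.333333.
Midpoints m₁,…,m₆ = 2.166667, 2.5, 2.833333, 3.166667, 3.5, 3.833333.
f(m₁)=-12.759259, f(m₂)=-20, f(m₃)=-29.907407, f(m₄)=-42.925926, f(m₅)=-59.5, f(m₆)=-80.074074.
h·[f(m₁) + f(m₂) + f(m₃) + f(m₄) + f(m₅) + f(m₆)] = 0.333333·(-245.166667) = -81.7222.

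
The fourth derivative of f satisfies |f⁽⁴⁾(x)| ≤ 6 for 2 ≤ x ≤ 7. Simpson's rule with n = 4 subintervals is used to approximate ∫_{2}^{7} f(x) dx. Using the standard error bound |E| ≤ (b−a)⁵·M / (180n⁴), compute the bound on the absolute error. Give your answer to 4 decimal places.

|E| ≤ (5)⁵·6 / (180·4⁴) = 18750/46080 = 0.4069.

0.4069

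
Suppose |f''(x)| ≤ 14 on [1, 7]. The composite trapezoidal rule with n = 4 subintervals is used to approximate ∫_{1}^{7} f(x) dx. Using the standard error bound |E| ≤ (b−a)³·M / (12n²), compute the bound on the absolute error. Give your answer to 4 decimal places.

|E| ≤ (6)³·14 / (12·4²) = 3024/192 = 15.7500.

15.7500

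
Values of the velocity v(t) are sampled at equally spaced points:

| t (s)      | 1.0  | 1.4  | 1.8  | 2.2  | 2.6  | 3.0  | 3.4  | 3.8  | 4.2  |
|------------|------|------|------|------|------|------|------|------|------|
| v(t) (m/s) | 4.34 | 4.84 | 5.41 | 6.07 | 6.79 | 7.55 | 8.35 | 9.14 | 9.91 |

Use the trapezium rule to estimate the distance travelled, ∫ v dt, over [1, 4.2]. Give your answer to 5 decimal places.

22.11000

h = 0.4, n = 8.
(h/2)·[y₀ + 2y₁ + 2y₂ + 2y₃ + 2y₄ + 2y₅ + 2y₆ + 2y₇ + y₈] = 0.2·(110.55) = 22.11000.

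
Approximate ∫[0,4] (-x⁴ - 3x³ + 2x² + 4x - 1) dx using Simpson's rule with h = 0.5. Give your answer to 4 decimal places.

-326.1667

h = (4 − 0)/8 = 0.5.
Nodes x₀,…,x₈ = 0, 0.5, 1, 1.5, 2, 2.5, 3, 3.5, 4.
f(x) = -x⁴ - 3x³ + 2x² + 4x - 1: f₀=-1, f₁=1.0625, f₂=1, f₃=-5.6875, f₄=-25, f₅=-64.4375, f₆=-133, f₇=-241.1875, f₈=-401.
(h/3)·[f₀ + 4f₁ + 2f₂ + 4f₃ + 2f₄ + 4f₅ + 2f₆ + 4f₇ + f₈] = 0.166667·(-1957) = -326.1667.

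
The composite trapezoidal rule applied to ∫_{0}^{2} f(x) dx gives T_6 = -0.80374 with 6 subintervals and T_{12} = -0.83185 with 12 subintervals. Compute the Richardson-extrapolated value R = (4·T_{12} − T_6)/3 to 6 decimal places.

-0.841220

R = (4·T_{12} − T_6) / 3 = (4·(-0.83185) − (-0.80374))/3 = (-2.52366)/3 = -0.841220.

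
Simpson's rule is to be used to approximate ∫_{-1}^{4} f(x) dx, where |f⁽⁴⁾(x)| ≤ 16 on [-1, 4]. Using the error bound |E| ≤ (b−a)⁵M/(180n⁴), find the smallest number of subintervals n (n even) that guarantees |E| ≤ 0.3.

6

Need 50000/(180n⁴) ≤ 0.3.
n⁴ ≥ 50000/(180·0.3) = 925.926 ⇒ n ≥ 5.5163, so the smallest even n is 6. (n must be even for Simpson's rule.)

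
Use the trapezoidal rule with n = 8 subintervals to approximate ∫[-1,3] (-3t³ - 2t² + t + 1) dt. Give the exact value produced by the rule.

-72.5

h = (3 − (-1))/8 = 0.5.
Nodes t₀,…,t₈ = -1, -0.5, 0, 0.5, 1, 1.5, 2, 2.5, 3.
f(t) = -3t³ - 2t² + t + 1: f₀=1, f₁=0.375, f₂=1, f₃=0.625, f₄=-3, f₅=-12.125, f₆=-29, f₇=-55.875, f₈=-95.
(h/2)·[f₀ + 2f₁ + 2f₂ + 2f₃ + 2f₄ + 2f₅ + 2f₆ + 2f₇ + f₈] = 0.25·(-290) = -72.5.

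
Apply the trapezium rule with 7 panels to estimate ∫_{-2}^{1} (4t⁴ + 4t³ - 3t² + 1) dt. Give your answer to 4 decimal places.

h = (1 − (-2))/7 = 0.428571.
Nodes t₀,…,t₇ = -2, -1.571429, -1.142857, -0.714286, -0.285714, 0.142857, 0.571429, 1.
f(t) = 4t⁴ + 4t³ - 3t² + 1: f₀=21, f₁=2.461474, f₂=-2.065389, f₃=-0.947105, f₄=0.688463, f₅=0.952103, f₆=1.193253, f₇=6.
(h/2)·[f₀ + 2f₁ + 2f₂ + 2f₃ + 2f₄ + 2f₅ + 2f₆ + f₇] = 0.214286·(31.565598) = 6.7641.

6.7641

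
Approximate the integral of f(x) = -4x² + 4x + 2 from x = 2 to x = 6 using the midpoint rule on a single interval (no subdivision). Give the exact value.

-184

M = (b−a)·f(4) = 4·(-46) = -184.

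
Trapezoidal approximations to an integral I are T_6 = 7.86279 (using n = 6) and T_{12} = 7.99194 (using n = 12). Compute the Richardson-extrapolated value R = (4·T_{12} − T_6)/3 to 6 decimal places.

8.034990

R = (4·T_{12} − T_6) / 3 = (4·7.99194 − 7.86279)/3 = (24.10497)/3 = 8.034990.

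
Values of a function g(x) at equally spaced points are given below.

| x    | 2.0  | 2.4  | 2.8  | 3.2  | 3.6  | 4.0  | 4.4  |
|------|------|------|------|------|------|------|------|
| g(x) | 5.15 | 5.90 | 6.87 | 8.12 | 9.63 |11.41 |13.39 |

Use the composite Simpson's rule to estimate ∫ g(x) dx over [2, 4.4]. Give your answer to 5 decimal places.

h = 0.4, n = 6.
(h/3)·[y₀ + 4y₁ + 2y₂ + 4y₃ + 2y₄ + 4y₅ + y₆] = 0.133333·(153.26) = 20.43467.

20.43467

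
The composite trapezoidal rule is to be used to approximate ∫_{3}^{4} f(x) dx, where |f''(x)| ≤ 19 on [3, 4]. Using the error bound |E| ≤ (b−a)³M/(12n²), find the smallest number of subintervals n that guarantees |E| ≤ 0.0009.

Need 19/(12n²) ≤ 0.0009.
n² ≥ 19/(12·0.0009) = 1759.26 ⇒ n ≥ 41.9435, so the smallest n is 42.

42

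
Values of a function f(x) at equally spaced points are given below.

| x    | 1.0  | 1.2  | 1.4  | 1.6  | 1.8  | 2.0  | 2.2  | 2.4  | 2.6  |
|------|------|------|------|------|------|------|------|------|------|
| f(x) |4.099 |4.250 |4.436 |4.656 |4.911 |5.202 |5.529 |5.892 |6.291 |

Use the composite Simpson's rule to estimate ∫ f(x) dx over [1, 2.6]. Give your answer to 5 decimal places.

8.00947

h = 0.2, n = 8.
(h/3)·[y₀ + 4y₁ + 2y₂ + 4y₃ + 2y₄ + 4y₅ + 2y₆ + 4y₇ + y₈] = 0.066667·(120.142) = 8.00947.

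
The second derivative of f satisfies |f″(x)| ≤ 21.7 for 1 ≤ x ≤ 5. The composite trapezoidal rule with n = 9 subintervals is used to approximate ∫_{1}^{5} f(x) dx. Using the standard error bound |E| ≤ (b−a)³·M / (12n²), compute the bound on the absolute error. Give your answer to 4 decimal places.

1.4288

|E| ≤ (4)³·21.7 / (12·9²) = 1388.8/972 = 1.4288.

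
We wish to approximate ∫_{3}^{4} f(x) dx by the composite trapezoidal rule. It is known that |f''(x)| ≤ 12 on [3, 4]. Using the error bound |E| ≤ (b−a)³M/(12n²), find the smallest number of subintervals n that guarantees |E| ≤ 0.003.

Need 12/(12n²) ≤ 0.003.
n² ≥ 12/(12·0.003) = 333.333 ⇒ n ≥ 18.2574, so the smallest n is 19.

19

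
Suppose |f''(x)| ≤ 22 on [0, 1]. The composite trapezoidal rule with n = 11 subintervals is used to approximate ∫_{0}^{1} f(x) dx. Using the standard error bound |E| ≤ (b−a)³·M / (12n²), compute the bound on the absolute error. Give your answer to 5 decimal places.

0.01515

|E| ≤ (1)³·22 / (12·11²) = 22/1452 = 0.01515.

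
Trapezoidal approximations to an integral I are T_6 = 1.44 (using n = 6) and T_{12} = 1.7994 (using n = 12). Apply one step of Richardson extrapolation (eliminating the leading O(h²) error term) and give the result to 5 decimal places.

1.91920

R = (4·T_{12} − T_6) / 3 = (4·1.7994 − 1.44)/3 = (5.7576)/3 = 1.91920.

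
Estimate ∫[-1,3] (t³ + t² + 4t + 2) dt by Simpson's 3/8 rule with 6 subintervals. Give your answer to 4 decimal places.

h = (3 − (-1))/6 = 0.666667.
Nodes t₀,…,t₆ = -1, -0.333333, 0.333333, 1, 1.666667, 2.333333, 3.
f(t) = t³ + t² + 4t + 2: f₀=-2, f₁=0.740741, f₂=3.481481, f₃=8, f₄=16.074074, f₅=29.481481, f₆=50.
(3h/8)·[f₀ + 3f₁ + 3f₂ + 2f₃ + 3f₄ + 3f₅ + f₆] = 0.25·(213.333333) = 53.3333.

53.3333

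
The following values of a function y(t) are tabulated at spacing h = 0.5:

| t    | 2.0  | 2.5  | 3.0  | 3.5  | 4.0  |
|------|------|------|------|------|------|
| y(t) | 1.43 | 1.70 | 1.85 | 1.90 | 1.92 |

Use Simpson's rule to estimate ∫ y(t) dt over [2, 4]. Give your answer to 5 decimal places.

3.57500

h = 0.5, n = 4.
(h/3)·[y₀ + 4y₁ + 2y₂ + 4y₃ + y₄] = 0.166667·(21.45) = 3.57500.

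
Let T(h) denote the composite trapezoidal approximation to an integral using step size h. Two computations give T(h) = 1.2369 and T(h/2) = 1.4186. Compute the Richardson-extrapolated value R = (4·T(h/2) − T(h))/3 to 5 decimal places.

1.47917

R = (4·T(h/2) − T(h)) / 3 = (4·1.4186 − 1.2369)/3 = (4.4375)/3 = 1.47917.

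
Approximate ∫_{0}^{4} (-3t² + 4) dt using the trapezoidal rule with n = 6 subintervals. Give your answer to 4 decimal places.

h = (4 − 0)/6 = 0.666667.
Nodes t₀,…,t₆ = 0, 0.666667, 1.333333, 2, 2.666667, 3.333333, 4.
f(t) = -3t² + 4: f₀=4, f₁=2.666667, f₂=-1.333333, f₃=-8, f₄=-17.333333, f₅=-29.333333, f₆=-44.
(h/2)·[f₀ + 2f₁ + 2f₂ + 2f₃ + 2f₄ + 2f₅ + f₆] = 0.333333·(-146.666667) = -48.8889.

-48.8889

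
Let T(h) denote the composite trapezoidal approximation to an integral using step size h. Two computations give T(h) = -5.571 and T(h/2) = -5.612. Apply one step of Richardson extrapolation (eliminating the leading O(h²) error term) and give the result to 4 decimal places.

-5.6257

R = (4·T(h/2) − T(h)) / 3 = (4·(-5.612) − (-5.571))/3 = (-16.877)/3 = -5.6257.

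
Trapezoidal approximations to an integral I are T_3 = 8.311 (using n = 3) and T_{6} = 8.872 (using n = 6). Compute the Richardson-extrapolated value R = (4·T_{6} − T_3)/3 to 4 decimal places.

R = (4·T_{6} − T_3) / 3 = (4·8.872 − 8.311)/3 = (27.177)/3 = 9.0590.

9.0590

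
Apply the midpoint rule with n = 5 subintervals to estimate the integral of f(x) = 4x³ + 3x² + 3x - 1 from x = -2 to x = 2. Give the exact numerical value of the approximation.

11.36

h = (2 − (-2))/5 = 0.8.
Midpoints m₁,…,m₅ = -1.6, -0.8, 0, 0.8, 1.6.
f(m₁)=-14.504, f(m₂)=-3.528, f(m₃)=-1, f(m₄)=5.368, f(m₅)=27.864.
h·[f(m₁) + f(m₂) + f(m₃) + f(m₄) + f(m₅)] = 0.8·(14.2) = 11.36.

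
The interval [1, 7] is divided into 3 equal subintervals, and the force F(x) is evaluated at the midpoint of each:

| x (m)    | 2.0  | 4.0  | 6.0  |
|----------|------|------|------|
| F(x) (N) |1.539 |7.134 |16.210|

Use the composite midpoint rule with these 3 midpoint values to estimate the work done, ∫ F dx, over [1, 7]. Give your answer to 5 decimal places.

h = 2, n = 3.
h·[y(m₁) + y(m₂) + y(m₃)] = 2·(24.883) = 49.76600.

49.76600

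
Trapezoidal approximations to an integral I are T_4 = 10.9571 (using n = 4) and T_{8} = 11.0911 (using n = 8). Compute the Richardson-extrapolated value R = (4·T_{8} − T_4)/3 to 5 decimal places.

11.13577

R = (4·T_{8} − T_4) / 3 = (4·11.0911 − 10.9571)/3 = (33.4073)/3 = 11.13577.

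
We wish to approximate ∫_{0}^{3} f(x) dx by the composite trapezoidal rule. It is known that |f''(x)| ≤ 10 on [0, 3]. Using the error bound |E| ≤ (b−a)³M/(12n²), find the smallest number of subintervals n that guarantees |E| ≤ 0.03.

28

Need 270/(12n²) ≤ 0.03.
n² ≥ 270/(12·0.03) = 750 ⇒ n ≥ 27.3861, so the smallest n is 28.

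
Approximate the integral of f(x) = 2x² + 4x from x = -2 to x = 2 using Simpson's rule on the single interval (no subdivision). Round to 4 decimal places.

S = (b−a)/6 · [f(-2) + 4f(0) + f(2)] = 0.666667·[0 + 4·0 + 16] = 10.6667.

10.6667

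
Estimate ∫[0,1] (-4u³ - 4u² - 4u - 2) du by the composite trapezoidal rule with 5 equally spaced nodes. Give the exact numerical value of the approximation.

h = (1 − 0)/4 = 0.25.
Nodes u₀,…,u₄ = 0, 0.25, 0.5, 0.75, 1.
f(u) = -4u³ - 4u² - 4u - 2: f₀=-2, f₁=-3.3125, f₂=-5.5, f₃=-8.9375, f₄=-14.
(h/2)·[f₀ + 2f₁ + 2f₂ + 2f₃ + f₄] = 0.125·(-51.5) = -6.4375.

-6.4375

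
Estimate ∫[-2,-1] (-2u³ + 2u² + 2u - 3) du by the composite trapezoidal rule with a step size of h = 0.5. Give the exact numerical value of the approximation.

h = (-1 − (-2))/2 = 0.5.
Nodes u₀,…,u₂ = -2, -1.5, -1.
f(u) = -2u³ + 2u² + 2u - 3: f₀=17, f₁=5.25, f₂=-1.
(h/2)·[f₀ + 2f₁ + f₂] = 0.25·(26.5) = 6.625.

6.625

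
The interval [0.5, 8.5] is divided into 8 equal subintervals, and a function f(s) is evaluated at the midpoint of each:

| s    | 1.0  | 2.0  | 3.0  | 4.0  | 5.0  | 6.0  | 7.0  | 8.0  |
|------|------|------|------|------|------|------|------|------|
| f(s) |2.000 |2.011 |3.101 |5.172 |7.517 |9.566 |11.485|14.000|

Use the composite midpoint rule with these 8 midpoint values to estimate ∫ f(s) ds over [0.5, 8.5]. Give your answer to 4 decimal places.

h = 1, n = 8.
h·[y(m₁) + y(m₂) + y(m₃) + y(m₄) + y(m₅) + y(m₆) + y(m₇) + y(m₈)] = 1·(54.852) = 54.8520.

54.8520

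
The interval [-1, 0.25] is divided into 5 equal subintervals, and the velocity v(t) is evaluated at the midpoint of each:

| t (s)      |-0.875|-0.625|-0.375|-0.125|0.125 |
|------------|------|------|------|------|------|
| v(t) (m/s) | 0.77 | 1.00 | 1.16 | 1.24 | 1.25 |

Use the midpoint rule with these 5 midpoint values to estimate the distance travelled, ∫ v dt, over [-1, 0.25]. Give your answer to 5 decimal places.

1.35500

h = 0.25, n = 5.
h·[y(m₁) + y(m₂) + y(m₃) + y(m₄) + y(m₅)] = 0.25·(5.42) = 1.35500.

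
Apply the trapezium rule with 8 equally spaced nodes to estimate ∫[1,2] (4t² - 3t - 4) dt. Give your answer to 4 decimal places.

0.8469

h = (2 − 1)/7 = 0.142857.
Nodes t₀,…,t₇ = 1, 1.142857, 1.285714, 1.428571, 1.571429, 1.714286, 1.857143, 2.
f(t) = 4t² - 3t - 4: f₀=-3, f₁=-2.204082, f₂=-1.244898, f₃=-0.122449, f₄=1.163265, f₅=2.612245, f₆=4.224490, f₇=6.
(h/2)·[f₀ + 2f₁ + 2f₂ + 2f₃ + 2f₄ + 2f₅ + 2f₆ + f₇] = 0.071429·(11.857143) = 0.8469.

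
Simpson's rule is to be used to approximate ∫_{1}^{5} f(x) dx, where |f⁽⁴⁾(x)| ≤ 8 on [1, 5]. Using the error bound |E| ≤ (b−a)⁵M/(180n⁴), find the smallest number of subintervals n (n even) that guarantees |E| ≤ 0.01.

10

Need 8192/(180n⁴) ≤ 0.01.
n⁴ ≥ 8192/(180·0.01) = 4551.11 ⇒ n ≥ 8.2135, so the smallest even n is 10. (n must be even for Simpson's rule.)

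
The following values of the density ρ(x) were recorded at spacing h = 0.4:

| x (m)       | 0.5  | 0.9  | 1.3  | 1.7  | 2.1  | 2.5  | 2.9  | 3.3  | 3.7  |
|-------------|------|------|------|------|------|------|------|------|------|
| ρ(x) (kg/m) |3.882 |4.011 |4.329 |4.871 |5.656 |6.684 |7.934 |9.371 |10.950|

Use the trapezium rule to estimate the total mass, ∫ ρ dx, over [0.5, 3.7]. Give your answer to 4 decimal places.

h = 0.4, n = 8.
(h/2)·[y₀ + 2y₁ + 2y₂ + 2y₃ + 2y₄ + 2y₅ + 2y₆ + 2y₇ + y₈] = 0.2·(100.544) = 20.1088.

20.1088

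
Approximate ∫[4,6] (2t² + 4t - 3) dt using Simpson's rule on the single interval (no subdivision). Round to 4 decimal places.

S = (b−a)/6 · [f(4) + 4f(5) + f(6)] = 0.333333·[45 + 4·67 + 93] = 135.3333.

135.3333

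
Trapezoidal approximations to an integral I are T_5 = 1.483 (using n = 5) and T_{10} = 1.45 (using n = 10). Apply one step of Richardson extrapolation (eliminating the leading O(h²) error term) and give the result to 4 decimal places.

1.4390

R = (4·T_{10} − T_5) / 3 = (4·1.45 − 1.483)/3 = (4.317)/3 = 1.4390.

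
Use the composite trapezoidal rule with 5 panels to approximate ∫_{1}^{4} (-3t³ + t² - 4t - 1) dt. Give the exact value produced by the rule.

-207.12

h = (4 − 1)/5 = 0.6.
Nodes t₀,…,t₅ = 1, 1.6, 2.2, 2.8, 3.4, 4.
f(t) = -3t³ + t² - 4t - 1: f₀=-7, f₁=-17.128, f₂=-36.904, f₃=-70.216, f₄=-120.952, f₅=-193.
(h/2)·[f₀ + 2f₁ + 2f₂ + 2f₃ + 2f₄ + f₅] = 0.3·(-690.4) = -207.12.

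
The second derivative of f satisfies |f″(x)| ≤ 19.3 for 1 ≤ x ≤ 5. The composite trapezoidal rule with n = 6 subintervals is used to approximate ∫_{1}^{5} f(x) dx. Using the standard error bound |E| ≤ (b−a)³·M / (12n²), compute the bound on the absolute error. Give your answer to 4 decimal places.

|E| ≤ (4)³·19.3 / (12·6²) = 1235.2/432 = 2.8593.

2.8593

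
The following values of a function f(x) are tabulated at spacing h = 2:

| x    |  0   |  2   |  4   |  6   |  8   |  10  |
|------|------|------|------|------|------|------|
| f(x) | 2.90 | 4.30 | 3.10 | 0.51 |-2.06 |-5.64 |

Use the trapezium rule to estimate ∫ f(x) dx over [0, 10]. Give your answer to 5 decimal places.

h = 2, n = 5.
(h/2)·[y₀ + 2y₁ + 2y₂ + 2y₃ + 2y₄ + y₅] = 1·(8.96) = 8.96000.

8.96000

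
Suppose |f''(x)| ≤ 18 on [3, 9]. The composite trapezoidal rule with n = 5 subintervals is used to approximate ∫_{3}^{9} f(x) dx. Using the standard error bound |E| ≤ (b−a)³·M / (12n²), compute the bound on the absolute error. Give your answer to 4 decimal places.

12.9600

|E| ≤ (6)³·18 / (12·5²) = 3888/300 = 12.9600.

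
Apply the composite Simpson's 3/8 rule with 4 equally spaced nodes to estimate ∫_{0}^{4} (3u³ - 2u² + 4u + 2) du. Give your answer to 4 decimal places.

h = (4 − 0)/3 = 1.333333.
Nodes u₀,…,u₃ = 0, 1.333333, 2.666667, 4.
f(u) = 3u³ - 2u² + 4u + 2: f₀=2, f₁=10.888889, f₂=55.333333, f₃=178.
(3h/8)·[f₀ + 3f₁ + 3f₂ + f₃] = 0.5·(378.666667) = 189.3333.

189.3333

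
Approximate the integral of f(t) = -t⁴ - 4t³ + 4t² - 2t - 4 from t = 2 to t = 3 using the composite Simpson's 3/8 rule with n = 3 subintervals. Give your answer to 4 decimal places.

-90.8704

h = (3 − 2)/3 = 0.333333.
Nodes t₀,…,t₃ = 2, 2.333333, 2.666667, 3.
f(t) = -t⁴ - 4t³ + 4t² - 2t - 4: f₀=-40, f₁=-67.345679, f₂=-107.308642, f₃=-163.
(3h/8)·[f₀ + 3f₁ + 3f₂ + f₃] = 0.125·(-726.962963) = -90.8704.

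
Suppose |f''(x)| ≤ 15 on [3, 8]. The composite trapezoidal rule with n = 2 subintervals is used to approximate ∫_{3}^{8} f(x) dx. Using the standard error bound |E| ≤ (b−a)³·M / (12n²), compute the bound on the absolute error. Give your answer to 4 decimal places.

39.0625

|E| ≤ (5)³·15 / (12·2²) = 1875/48 = 39.0625.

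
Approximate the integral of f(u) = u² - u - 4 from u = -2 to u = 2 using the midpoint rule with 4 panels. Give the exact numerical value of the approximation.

h = (2 − (-2))/4 = 1.
Midpoints m₁,…,m₄ = -1.5, -0.5, 0.5, 1.5.
f(m₁)=-0.25, f(m₂)=-3.25, f(m₃)=-4.25, f(m₄)=-3.25.
h·[f(m₁) + f(m₂) + f(m₃) + f(m₄)] = 1·(-11) = -11.

-11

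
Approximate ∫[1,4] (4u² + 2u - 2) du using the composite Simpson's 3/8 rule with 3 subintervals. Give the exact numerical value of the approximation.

h = (4 − 1)/3 = 1.
Nodes u₀,…,u₃ = 1, 2, 3, 4.
f(u) = 4u² + 2u - 2: f₀=4, f₁=18, f₂=40, f₃=70.
(3h/8)·[f₀ + 3f₁ + 3f₂ + f₃] = 0.375·(248) = 93.

93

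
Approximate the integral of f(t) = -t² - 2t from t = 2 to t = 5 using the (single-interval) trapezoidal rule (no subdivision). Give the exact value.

-64.5

T = (b−a)/2 · [f(2) + f(5)] = 1.5·[(-8) + (-35)] = -64.5.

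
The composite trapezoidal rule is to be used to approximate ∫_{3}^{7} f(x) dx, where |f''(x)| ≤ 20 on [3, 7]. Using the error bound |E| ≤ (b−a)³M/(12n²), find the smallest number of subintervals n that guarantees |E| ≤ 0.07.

Need 1280/(12n²) ≤ 0.07.
n² ≥ 1280/(12·0.07) = 1523.81 ⇒ n ≥ 39.0360, so the smallest n is 40.

40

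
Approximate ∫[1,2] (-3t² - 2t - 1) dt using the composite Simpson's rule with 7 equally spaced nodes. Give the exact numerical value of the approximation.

-11

h = (2 − 1)/6 = 0.166667.
Nodes t₀,…,t₆ = 1, 1.166667, 1.333333, 1.5, 1.666667, 1.833333, 2.
f(t) = -3t² - 2t - 1: f₀=-6, f₁=-7.416667, f₂=-9, f₃=-10.75, f₄=-12.666667, f₅=-14.75, f₆=-17.
(h/3)·[f₀ + 4f₁ + 2f₂ + 4f₃ + 2f₄ + 4f₅ + f₆] = 0.055556·(-198) = -11.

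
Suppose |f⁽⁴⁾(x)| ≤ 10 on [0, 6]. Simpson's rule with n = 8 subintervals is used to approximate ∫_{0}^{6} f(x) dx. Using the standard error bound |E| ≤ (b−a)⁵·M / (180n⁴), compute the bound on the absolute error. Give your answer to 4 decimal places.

0.1055

|E| ≤ (6)⁵·10 / (180·8⁴) = 77760/737280 = 0.1055.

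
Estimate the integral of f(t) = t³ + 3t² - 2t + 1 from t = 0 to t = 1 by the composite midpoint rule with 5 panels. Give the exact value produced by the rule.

1.235

h = (1 − 0)/5 = 0.2.
Midpoints m₁,…,m₅ = 0.1, 0.3, 0.5, 0.7, 0.9.
f(m₁)=0.831, f(m₂)=0.697, f(m₃)=0.875, f(m₄)=1.413, f(m₅)=2.359.
h·[f(m₁) + f(m₂) + f(m₃) + f(m₄) + f(m₅)] = 0.2·(6.175) = 1.235.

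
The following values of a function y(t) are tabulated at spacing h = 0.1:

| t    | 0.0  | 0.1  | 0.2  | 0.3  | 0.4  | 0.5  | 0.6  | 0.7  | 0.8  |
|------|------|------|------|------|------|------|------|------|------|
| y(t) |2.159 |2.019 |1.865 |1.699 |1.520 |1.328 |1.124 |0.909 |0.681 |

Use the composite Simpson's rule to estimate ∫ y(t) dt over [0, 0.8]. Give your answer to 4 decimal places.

h = 0.1, n = 8.
(h/3)·[y₀ + 4y₁ + 2y₂ + 4y₃ + 2y₄ + 4y₅ + 2y₆ + 4y₇ + y₈] = 0.033333·(35.678) = 1.1893.

1.1893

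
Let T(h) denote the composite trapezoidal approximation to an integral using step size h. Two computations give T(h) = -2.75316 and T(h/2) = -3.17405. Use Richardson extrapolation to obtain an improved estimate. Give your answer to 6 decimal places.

R = (4·T(h/2) − T(h)) / 3 = (4·(-3.17405) − (-2.75316))/3 = (-9.94304)/3 = -3.314347.

-3.314347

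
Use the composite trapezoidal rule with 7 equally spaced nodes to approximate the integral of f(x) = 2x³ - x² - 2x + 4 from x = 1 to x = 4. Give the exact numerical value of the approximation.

105.25

h = (4 − 1)/6 = 0.5.
Nodes x₀,…,x₆ = 1, 1.5, 2, 2.5, 3, 3.5, 4.
f(x) = 2x³ - x² - 2x + 4: f₀=3, f₁=5.5, f₂=12, f₃=24, f₄=43, f₅=70.5, f₆=108.
(h/2)·[f₀ + 2f₁ + 2f₂ + 2f₃ + 2f₄ + 2f₅ + f₆] = 0.25·(421) = 105.25.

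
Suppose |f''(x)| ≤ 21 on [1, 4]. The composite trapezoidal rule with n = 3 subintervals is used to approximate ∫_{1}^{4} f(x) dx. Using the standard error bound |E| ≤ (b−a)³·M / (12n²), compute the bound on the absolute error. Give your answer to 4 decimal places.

5.2500

|E| ≤ (3)³·21 / (12·3²) = 567/108 = 5.2500.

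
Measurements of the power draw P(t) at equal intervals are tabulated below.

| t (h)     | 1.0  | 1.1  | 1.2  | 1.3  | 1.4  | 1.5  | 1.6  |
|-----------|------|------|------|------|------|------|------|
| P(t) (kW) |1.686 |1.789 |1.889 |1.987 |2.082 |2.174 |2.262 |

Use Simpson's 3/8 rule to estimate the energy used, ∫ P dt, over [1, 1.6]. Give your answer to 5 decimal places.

1.18965

h = 0.1, n = 6.
(3h/8)·[y₀ + 3y₁ + 3y₂ + 2y₃ + 3y₄ + 3y₅ + y₆] = 0.0375·(31.724) = 1.18965.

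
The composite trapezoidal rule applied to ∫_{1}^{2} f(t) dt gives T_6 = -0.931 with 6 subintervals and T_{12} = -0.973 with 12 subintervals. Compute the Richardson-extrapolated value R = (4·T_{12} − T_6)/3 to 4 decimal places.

-0.9870

R = (4·T_{12} − T_6) / 3 = (4·(-0.973) − (-0.931))/3 = (-2.961)/3 = -0.9870.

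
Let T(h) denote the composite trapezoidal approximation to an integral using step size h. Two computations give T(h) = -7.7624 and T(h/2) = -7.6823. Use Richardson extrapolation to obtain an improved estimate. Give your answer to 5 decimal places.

-7.65560

R = (4·T(h/2) − T(h)) / 3 = (4·(-7.6823) − (-7.7624))/3 = (-22.9668)/3 = -7.65560.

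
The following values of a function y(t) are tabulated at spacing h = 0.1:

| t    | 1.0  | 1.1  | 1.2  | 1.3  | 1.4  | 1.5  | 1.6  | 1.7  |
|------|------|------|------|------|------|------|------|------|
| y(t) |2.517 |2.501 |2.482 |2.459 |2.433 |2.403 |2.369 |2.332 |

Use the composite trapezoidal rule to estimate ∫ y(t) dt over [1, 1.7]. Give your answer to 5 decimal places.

h = 0.1, n = 7.
(h/2)·[y₀ + 2y₁ + 2y₂ + 2y₃ + 2y₄ + 2y₅ + 2y₆ + y₇] = 0.05·(34.143) = 1.70715.

1.70715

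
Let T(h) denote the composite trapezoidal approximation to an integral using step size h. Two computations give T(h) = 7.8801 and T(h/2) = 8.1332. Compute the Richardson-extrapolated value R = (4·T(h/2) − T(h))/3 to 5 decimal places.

8.21757

R = (4·T(h/2) − T(h)) / 3 = (4·8.1332 − 7.8801)/3 = (24.6527)/3 = 8.21757.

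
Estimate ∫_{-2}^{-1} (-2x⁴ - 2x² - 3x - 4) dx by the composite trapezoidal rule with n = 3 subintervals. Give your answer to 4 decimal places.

-17.1214

h = (-1 − (-2))/3 = 0.333333.
Nodes x₀,…,x₃ = -2, -1.666667, -1.333333, -1.
f(x) = -2x⁴ - 2x² - 3x - 4: f₀=-38, f₁=-19.987654, f₂=-9.876543, f₃=-5.
(h/2)·[f₀ + 2f₁ + 2f₂ + f₃] = 0.166667·(-102.728395) = -17.1214.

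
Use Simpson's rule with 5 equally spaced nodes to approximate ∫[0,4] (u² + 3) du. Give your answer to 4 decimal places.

33.3333

h = (4 − 0)/4 = 1.
Nodes u₀,…,u₄ = 0, 1, 2, 3, 4.
f(u) = u² + 3: f₀=3, f₁=4, f₂=7, f₃=12, f₄=19.
(h/3)·[f₀ + 4f₁ + 2f₂ + 4f₃ + f₄] = 0.333333·(100) = 33.3333.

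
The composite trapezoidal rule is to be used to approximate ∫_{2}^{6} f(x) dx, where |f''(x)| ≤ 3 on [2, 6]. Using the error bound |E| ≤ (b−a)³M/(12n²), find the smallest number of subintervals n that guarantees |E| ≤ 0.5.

6

Need 192/(12n²) ≤ 0.5.
n² ≥ 192/(12·0.5) = 32 ⇒ n ≥ 5.6569, so the smallest n is 6.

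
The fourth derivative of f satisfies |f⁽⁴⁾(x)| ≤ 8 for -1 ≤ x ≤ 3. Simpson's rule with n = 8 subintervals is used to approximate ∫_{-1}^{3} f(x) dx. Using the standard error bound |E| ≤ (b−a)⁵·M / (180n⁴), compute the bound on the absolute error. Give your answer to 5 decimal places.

|E| ≤ (4)⁵·8 / (180·8⁴) = 8192/737280 = 0.01111.

0.01111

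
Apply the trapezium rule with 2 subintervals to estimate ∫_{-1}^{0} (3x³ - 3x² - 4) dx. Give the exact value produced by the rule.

-6.0625

h = (0 − (-1))/2 = 0.5.
Nodes x₀,…,x₂ = -1, -0.5, 0.
f(x) = 3x³ - 3x² - 4: f₀=-10, f₁=-5.125, f₂=-4.
(h/2)·[f₀ + 2f₁ + f₂] = 0.25·(-24.25) = -6.0625.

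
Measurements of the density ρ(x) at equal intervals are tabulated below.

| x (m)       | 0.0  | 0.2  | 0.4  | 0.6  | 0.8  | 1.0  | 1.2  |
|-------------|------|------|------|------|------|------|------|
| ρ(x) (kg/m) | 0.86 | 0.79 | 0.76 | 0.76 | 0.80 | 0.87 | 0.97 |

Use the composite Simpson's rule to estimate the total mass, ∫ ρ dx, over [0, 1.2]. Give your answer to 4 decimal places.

h = 0.2, n = 6.
(h/3)·[y₀ + 4y₁ + 2y₂ + 4y₃ + 2y₄ + 4y₅ + y₆] = 0.066667·(14.63) = 0.9753.

0.9753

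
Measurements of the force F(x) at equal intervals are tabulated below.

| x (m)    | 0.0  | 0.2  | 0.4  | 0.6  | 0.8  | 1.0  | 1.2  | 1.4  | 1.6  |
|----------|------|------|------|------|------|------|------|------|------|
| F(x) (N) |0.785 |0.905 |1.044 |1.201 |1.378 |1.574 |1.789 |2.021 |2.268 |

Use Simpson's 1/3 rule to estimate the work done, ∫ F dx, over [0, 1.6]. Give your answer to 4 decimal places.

h = 0.2, n = 8.
(h/3)·[y₀ + 4y₁ + 2y₂ + 4y₃ + 2y₄ + 4y₅ + 2y₆ + 4y₇ + y₈] = 0.066667·(34.279) = 2.2853.

2.2853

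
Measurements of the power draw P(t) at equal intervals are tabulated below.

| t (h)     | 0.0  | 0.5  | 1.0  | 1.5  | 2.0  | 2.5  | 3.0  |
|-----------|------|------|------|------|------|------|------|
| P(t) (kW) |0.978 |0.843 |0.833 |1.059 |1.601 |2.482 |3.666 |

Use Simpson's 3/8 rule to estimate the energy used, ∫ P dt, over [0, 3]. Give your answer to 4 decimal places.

h = 0.5, n = 6.
(3h/8)·[y₀ + 3y₁ + 3y₂ + 2y₃ + 3y₄ + 3y₅ + y₆] = 0.1875·(24.039) = 4.5073.

4.5073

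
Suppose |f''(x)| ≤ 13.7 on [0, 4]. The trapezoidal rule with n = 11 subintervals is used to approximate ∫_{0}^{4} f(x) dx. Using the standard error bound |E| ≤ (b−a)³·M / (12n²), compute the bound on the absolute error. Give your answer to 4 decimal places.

|E| ≤ (4)³·13.7 / (12·11²) = 876.8/1452 = 0.6039.

0.6039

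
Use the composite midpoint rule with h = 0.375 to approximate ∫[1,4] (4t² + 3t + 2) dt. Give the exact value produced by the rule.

112.359375

h = (4 − 1)/8 = 0.375.
Midpoints m₁,…,m₈ = 1.1875, 1.5625, 1.9375, 2.3125, 2.6875, 3.0625, 3.4375, 3.8125.
f(m₁)=11.203125, f(m₂)=16.453125, f(m₃)=22.828125, f(m₄)=30.328125, f(m₅)=38.953125, f(m₆)=48.703125, f(m₇)=59.578125, f(m₈)=71.578125.
h·[f(m₁) + f(m₂) + f(m₃) + f(m₄) + f(m₅) + f(m₆) + f(m₇) + f(m₈)] = 0.375·(299.625) = 112.359375.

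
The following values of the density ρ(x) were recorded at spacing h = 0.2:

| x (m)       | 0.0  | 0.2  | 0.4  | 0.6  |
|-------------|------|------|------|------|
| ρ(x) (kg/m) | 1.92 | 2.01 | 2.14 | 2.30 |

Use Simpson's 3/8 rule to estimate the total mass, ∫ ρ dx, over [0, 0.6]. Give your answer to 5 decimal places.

1.25025

h = 0.2, n = 3.
(3h/8)·[y₀ + 3y₁ + 3y₂ + y₃] = 0.075·(16.67) = 1.25025.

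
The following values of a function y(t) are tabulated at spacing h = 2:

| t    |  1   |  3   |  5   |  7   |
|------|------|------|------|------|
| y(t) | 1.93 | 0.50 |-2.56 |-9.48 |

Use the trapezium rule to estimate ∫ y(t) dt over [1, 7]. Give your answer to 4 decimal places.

h = 2, n = 3.
(h/2)·[y₀ + 2y₁ + 2y₂ + y₃] = 1·(-11.67) = -11.6700.

-11.6700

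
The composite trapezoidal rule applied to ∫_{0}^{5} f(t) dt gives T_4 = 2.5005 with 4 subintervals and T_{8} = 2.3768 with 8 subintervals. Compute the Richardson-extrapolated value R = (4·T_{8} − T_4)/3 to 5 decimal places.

R = (4·T_{8} − T_4) / 3 = (4·2.3768 − 2.5005)/3 = (7.0067)/3 = 2.33557.

2.33557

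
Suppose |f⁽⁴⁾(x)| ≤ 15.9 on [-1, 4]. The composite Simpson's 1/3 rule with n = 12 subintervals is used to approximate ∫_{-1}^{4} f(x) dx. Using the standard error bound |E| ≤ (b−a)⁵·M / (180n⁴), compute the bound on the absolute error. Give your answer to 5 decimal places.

0.01331

|E| ≤ (5)⁵·15.9 / (180·12⁴) = 49687.5/3732480 = 0.01331.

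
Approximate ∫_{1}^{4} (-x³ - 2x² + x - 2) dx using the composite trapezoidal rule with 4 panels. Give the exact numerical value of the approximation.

h = (4 − 1)/4 = 0.75.
Nodes x₀,…,x₄ = 1, 1.75, 2.5, 3.25, 4.
f(x) = -x³ - 2x² + x - 2: f₀=-4, f₁=-11.734375, f₂=-27.625, f₃=-54.203125, f₄=-94.
(h/2)·[f₀ + 2f₁ + 2f₂ + 2f₃ + f₄] = 0.375·(-285.125) = -106.921875.

-106.921875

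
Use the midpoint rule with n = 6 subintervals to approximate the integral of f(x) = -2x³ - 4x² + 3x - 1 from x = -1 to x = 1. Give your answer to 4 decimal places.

-4.5926

h = (1 − (-1))/6 = 0.333333.
Midpoints m₁,…,m₆ = -0.833333, -0.5, -0.166667, 0.166667, 0.5, 0.833333.
f(m₁)=-5.120370, f(m₂)=-3.25, f(m₃)=-1.601852, f(m₄)=-0.620370, f(m₅)=-0.75, f(m₆)=-2.435185.
h·[f(m₁) + f(m₂) + f(m₃) + f(m₄) + f(m₅) + f(m₆)] = 0.333333·(-13.777778) = -4.5926.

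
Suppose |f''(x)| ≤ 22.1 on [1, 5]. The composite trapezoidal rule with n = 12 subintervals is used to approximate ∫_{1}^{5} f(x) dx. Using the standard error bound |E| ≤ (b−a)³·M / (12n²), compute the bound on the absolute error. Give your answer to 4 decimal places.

0.8185

|E| ≤ (4)³·22.1 / (12·12²) = 1414.4/1728 = 0.8185.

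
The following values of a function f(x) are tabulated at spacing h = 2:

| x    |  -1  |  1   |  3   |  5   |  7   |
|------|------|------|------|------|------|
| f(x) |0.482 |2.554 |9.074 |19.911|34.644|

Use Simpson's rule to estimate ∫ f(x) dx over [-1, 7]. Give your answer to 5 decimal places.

h = 2, n = 4.
(h/3)·[y₀ + 4y₁ + 2y₂ + 4y₃ + y₄] = 0.666667·(143.134) = 95.42267.

95.42267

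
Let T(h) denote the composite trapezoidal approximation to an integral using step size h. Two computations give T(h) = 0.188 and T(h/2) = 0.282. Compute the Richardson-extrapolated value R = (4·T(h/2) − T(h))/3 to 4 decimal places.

R = (4·T(h/2) − T(h)) / 3 = (4·0.282 − 0.188)/3 = (0.940)/3 = 0.3133.

0.3133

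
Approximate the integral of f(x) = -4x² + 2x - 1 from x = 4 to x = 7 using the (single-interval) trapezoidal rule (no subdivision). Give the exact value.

-360

T = (b−a)/2 · [f(4) + f(7)] = 1.5·[(-57) + (-183)] = -360.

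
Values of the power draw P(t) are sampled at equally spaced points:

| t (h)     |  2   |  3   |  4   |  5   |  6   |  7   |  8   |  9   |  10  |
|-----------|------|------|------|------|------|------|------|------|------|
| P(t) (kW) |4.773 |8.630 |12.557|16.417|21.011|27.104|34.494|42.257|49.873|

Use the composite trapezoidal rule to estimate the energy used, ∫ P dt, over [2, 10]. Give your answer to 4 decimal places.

189.7930

h = 1, n = 8.
(h/2)·[y₀ + 2y₁ + 2y₂ + 2y₃ + 2y₄ + 2y₅ + 2y₆ + 2y₇ + y₈] = 0.5·(379.586) = 189.7930.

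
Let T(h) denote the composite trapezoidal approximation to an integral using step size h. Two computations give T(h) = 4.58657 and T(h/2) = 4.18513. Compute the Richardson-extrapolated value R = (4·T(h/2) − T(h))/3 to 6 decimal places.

R = (4·T(h/2) − T(h)) / 3 = (4·4.18513 − 4.58657)/3 = (12.15395)/3 = 4.051317.

4.051317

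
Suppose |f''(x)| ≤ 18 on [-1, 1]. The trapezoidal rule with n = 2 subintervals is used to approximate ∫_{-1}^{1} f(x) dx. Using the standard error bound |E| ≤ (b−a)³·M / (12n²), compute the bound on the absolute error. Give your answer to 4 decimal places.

|E| ≤ (2)³·18 / (12·2²) = 144/48 = 3.0000.

3.0000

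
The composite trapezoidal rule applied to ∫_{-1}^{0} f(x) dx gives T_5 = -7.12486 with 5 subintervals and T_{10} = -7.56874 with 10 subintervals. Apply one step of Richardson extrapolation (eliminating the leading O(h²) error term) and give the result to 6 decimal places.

R = (4·T_{10} − T_5) / 3 = (4·(-7.56874) − (-7.12486))/3 = (-23.15010)/3 = -7.716700.

-7.716700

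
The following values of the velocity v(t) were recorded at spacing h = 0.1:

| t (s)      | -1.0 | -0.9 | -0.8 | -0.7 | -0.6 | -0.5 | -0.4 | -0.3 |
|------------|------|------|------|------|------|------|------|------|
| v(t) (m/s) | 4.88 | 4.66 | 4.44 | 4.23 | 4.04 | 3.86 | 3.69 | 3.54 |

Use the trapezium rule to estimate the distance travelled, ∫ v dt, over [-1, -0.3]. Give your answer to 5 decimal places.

2.91300

h = 0.1, n = 7.
(h/2)·[y₀ + 2y₁ + 2y₂ + 2y₃ + 2y₄ + 2y₅ + 2y₆ + y₇] = 0.05·(58.26) = 2.91300.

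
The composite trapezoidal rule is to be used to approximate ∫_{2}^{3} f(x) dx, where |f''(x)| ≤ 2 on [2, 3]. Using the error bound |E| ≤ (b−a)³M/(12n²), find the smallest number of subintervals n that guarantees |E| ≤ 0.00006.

53

Need 2/(12n²) ≤ 0.00006.
n² ≥ 2/(12·0.00006) = 2777.78 ⇒ n ≥ 52.7046, so the smallest n is 53.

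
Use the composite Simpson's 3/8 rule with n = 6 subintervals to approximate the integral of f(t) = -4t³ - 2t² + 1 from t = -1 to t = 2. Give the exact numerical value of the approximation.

-18

h = (2 − (-1))/6 = 0.5.
Nodes t₀,…,t₆ = -1, -0.5, 0, 0.5, 1, 1.5, 2.
f(t) = -4t³ - 2t² + 1: f₀=3, f₁=1, f₂=1, f₃=0, f₄=-5, f₅=-17, f₆=-39.
(3h/8)·[f₀ + 3f₁ + 3f₂ + 2f₃ + 3f₄ + 3f₅ + f₆] = 0.1875·(-96) = -18.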